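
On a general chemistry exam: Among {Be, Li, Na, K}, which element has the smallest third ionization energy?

After 2 electrons have been removed, what remains? Be²⁺ is the bare [He] core; Li²⁺ is already 1 electron into the core; Na²⁺ is already 1 electron into the core; K²⁺ is already 1 electron into the core.
All of these are removing an electron from a noble-gas core or deeper; the smaller core (lower principal quantum number) is held far more tightly, and within a period the higher nuclear charge binds the same core more tightly.
Approximate IE_3 values (kJ/mol): Be 14849, Li 11815, Na 6910, K 4420.
Putting it together, IE_3: K < Na < Li < Be.

K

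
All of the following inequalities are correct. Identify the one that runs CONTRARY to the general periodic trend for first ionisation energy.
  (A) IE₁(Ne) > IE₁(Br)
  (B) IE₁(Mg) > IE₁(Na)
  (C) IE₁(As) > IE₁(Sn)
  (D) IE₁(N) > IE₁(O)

(D)

The general trend: first ionisation energy increases across a period and decreases down a group.
(A) Ne (period 2, group 18) vs Br (period 4, group 17): the stated order agrees with the simple trend.
(B) Mg (period 3, group 2) vs Na (period 3, group 1): the stated order agrees with the simple trend.
(C) As (period 4, group 15) vs Sn (period 5, group 14): the stated order agrees with the simple trend.
(D) N (period 2, group 15) vs O (period 2, group 16): the stated order contradicts the simple trend.
The exception is (D): pairing an electron in O's 2p⁴ costs repulsion energy, so O ionizes more easily than half-filled N (2p³).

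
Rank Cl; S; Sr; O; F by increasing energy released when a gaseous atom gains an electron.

O is in period 2, group 16; F is in period 2, group 17; S is in period 3, group 16; Cl is in period 3, group 17; Sr is in period 5, group 2.
Electron affinity generally becomes more exothermic across a period toward the halogens and less exothermic down a group.
These span different periods and groups, so the two trends combine.
O > Sr: both effects reinforce here, so O is clearly the higher of the two.
S > O: this pair runs against the simple trend — see the exception note.
F > S: relative to S, both the across-period and down-group shifts push F's electron affinity up.
Cl > F: this pair runs against the simple trend — see the exception note.
Note the exception: S has a higher electron affinity than O, contrary to the simple trend — the compact 2p subshell of O repels the added electron more than S's larger 3p does.
Note the exception: Cl has a higher electron affinity than F, contrary to the simple trend — F's small 2p subshell makes the incoming electron feel strong e⁻–e⁻ repulsion, so Cl actually releases more energy on gaining an electron.
Tabulated electron affinity (kJ/mol): O 141, F 328, S 200, Cl 349, Sr 5.
So from lowest to highest: Sr < O < S < F < Cl.

Sr < O < S < F < Cl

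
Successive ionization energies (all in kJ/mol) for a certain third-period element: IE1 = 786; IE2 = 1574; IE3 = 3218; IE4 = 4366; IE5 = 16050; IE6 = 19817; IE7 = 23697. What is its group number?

Group 14

Look for the largest jump between consecutive ionization energies: IE5/IE4 ≈ 3.7, far larger than any earlier ratio.
That jump marks the point where a core electron is being removed. So the atom has 4 valence electrons.
A main-group element with 4 valence electrons is in group 14.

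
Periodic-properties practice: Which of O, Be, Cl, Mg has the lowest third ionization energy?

Cl

After 2 electrons have been removed, what remains? O²⁺ still has 4 valence electrons; Be²⁺ is the bare [He] core; Cl²⁺ still has 5 valence electrons; Mg²⁺ is the bare [Ne] core.
Breaking into a closed-shell core is much more expensive than removing a leftover valence electron — Mg and Be have the largest IE_3 here.
Valence configurations: O²⁺ [He]2s²2p², Cl²⁺ [Ne]3s²3p³.
Tabulated IE_3 (kJ/mol): O 5300, Be 14849, Cl 3822, Mg 7733.
Hence IE_3: Cl < O < Mg < Be.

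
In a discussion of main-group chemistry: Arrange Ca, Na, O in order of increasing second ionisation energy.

Ca, O, Na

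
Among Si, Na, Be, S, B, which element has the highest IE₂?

After 1 electron has been removed, what remains? Si⁺ still has 3 valence electrons; Na⁺ is the bare [Ne] core; Be⁺ still has 1 valence electron; S⁺ still has 5 valence electrons; B⁺ still has 2 valence electrons.
Core electrons are held far more tightly than valence electrons, so Na tops the IE_2 order.
Valence configurations: Si⁺ [Ne]3s²3p¹, Be⁺ [He]2s¹, S⁺ [Ne]3s²3p³, B⁺ [He]2s².
Approximate IE_2 values (kJ/mol): Si 1577, Na 4562, Be 1757, S 2252, B 2427.
So the second ionization energies run Si < Be < S < B < Na.

Na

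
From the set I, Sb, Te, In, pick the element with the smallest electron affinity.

Atoms with high Z_eff and room in the valence shell (especially the halogens) have the most exothermic electron affinities.
All lie in period 5, so electron affinity increases left to right.
The smallest electron affinity among these belongs to In.

In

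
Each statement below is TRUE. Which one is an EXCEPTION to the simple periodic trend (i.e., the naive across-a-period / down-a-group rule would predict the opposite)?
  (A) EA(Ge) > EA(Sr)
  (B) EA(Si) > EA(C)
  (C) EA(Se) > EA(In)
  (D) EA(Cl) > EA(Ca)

(B)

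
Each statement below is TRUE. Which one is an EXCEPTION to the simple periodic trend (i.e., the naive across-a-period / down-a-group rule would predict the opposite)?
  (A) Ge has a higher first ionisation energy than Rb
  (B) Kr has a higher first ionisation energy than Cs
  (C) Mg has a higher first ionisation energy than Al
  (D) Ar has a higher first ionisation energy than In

(C)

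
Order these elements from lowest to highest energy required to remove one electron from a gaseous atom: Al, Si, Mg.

Mg is in period 3, group 2; Al is in period 3, group 13; Si is in period 3, group 14.
Removing the outermost electron gets harder across a period and easier down a group.
All lie in period 3; the across-period trend (first ionization energy increases left to right) applies, with the exception below.
Note the exception: Mg has a higher first ionization energy than Al, contrary to the simple trend — Al's single 3p electron is easier to remove than one from Mg's filled 3s².
Approximate values (kJ/mol): Mg 738, Al 578, Si 786.
So from lowest to highest: Al < Mg < Si.

Al < Mg < Si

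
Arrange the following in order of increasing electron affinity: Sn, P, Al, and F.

Al, P, Sn, F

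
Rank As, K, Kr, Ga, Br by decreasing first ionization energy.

K is in period 4, group 1; Ga is in period 4, group 13; As is in period 4, group 15; Br is in period 4, group 17; Kr is in period 4, group 18.
Removing the outermost electron gets harder across a period and easier down a group.
All lie in period 4, so first ionization energy increases left to right.
So from highest to lowest: Kr > Br > As > Ga > K.

Kr > Br > As > Ga > K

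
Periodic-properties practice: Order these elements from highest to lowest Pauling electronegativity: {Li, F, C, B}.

F > C > B > Li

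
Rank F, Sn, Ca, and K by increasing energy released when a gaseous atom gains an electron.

F is in period 2, group 17; K is in period 4, group 1; Ca is in period 4, group 2; Sn is in period 5, group 14.
EA tends to increase across a period and decrease down a group, though the pattern is less regular than for IE or radius.
Here both period and group differ, so the two effects have to be weighed against each other.
K > Ca: this pair runs against the simple trend — see the exception note.
Sn > K: period and group pull opposite ways; the across-period shift dominates (107 vs 48 kJ/mol).
F > Sn: both effects reinforce here, so F is clearly the higher of the two.
Note the exception: K has a higher electron affinity than Ca, contrary to the simple trend — adding an electron to Ca (ns²) has to open a new, higher-energy np subshell, which is unfavourable.
Tabulated electron affinity (kJ/mol): F 328, K 48, Ca 2, Sn 107.
So from lowest to highest: Ca < K < Sn < F.

Ca, K, Sn, F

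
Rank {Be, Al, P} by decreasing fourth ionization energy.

Be, Al, P

After 3 electrons have been removed, what remains? Be³⁺ is already 1 electron into the core; Al³⁺ is the bare [Ne] core; P³⁺ still has 2 valence electrons.
Breaking into a closed-shell core is much more expensive than removing a leftover valence electron — Al and Be have the largest IE_4 here.
Tabulated IE_4 (kJ/mol): Be 21007, Al 11577, P 4964.
Hence IE_4: P < Al < Be.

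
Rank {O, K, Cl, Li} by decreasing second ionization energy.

Li, O, K, Cl

After 1 electron has been removed, what remains? O⁺ still has 5 valence electrons; K⁺ is the bare [Ar] core; Cl⁺ still has 6 valence electrons; Li⁺ is the bare [He] core.
Usually core removal costs more than valence removal, but here the competition is close: a tightly held n=2 valence electron can cost more to remove than an n=3 core electron, so the actual values have to decide it.
Valence configurations: O⁺ [He]2s²2p³, Cl⁺ [Ne]3s²3p⁴.
The numbers (kJ/mol): O 3388, K 3052, Cl 2298, Li 7298.
Overall IE_2 order: Cl < K < O < Li.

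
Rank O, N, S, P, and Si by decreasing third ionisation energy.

After 2 electrons have been removed, what remains? O²⁺ still has 4 valence electrons; N²⁺ still has 3 valence electrons; S²⁺ still has 4 valence electrons; P²⁺ still has 3 valence electrons; Si²⁺ still has 2 valence electrons.
All are still removing valence electrons, so compare the +2 ions as you would atoms: IE_3 generally rises across a period (higher Z_eff) and falls down a group (larger shell), subject to the usual subshell exceptions.
Valence configurations: O²⁺ [He]2s²2p², N²⁺ [He]2s²2p¹, S²⁺ [Ne]3s²3p², P²⁺ [Ne]3s²3p¹, Si²⁺ [Ne]3s².
P²⁺ loses a lone 3p electron whereas Si²⁺ must break into a filled 3s² pair, so IE_3(Si) > IE_3(P) even though P has the higher nuclear charge.
Approximate IE_3 values (kJ/mol): O 5300, N 4578, S 3357, P 2914, Si 3232.
Overall IE_3 order: P < Si < S < N < O.

O, N, S, Si, P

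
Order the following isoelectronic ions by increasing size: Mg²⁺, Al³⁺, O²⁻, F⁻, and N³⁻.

All of these have 10 electrons, so size is governed by nuclear charge alone: the more protons, the stronger the pull on the same electron cloud, and the smaller the ion.
Nuclear charges: Al³⁺ (Z=13), Mg²⁺ (Z=12), F⁻ (Z=9), O²⁻ (Z=8), N³⁻ (Z=7).
Smallest to largest: Al³⁺ < Mg²⁺ < F⁻ < O²⁻ < N³⁻.

Al³⁺, Mg²⁺, F⁻, O²⁻, N³⁻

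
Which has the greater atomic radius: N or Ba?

N is in period 2, group 15; Ba is in period 6, group 2.
Radius decreases left→right (rising Z_eff, same n) and increases top→bottom (higher n).
Here both period and group differ, so the two effects have to be weighed against each other.
Ba > N: relative to N, both the across-period and down-group shifts push Ba's atomic radius up.
Tabulated atomic radius (pm): N 71, Ba 196.
So Ba has the greater atomic radius (Ba > N).

Ba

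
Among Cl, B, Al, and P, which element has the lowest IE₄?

P

IE_4 is the cost of taking one more electron from the +3 cation: Cl³⁺ still has 4 valence electrons; B³⁺ is the bare [He] core; Al³⁺ is the bare [Ne] core; P³⁺ still has 2 valence electrons.
Core electrons are held far more tightly than valence electrons, so Al and B top the IE_4 order.
Valence configurations: Cl³⁺ [Ne]3s²3p², P³⁺ [Ne]3s².
Approximate IE_4 values (kJ/mol): Cl 5159, B 25026, Al 11577, P 4964.
Putting it together, IE_4: P < Cl < Al < B.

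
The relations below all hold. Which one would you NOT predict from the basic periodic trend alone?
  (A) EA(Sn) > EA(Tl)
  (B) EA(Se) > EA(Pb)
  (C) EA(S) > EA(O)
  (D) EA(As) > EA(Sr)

The general trend: electron affinity increases across a period and decreases down a group.
(A) Sn (period 5, group 14) vs Tl (period 6, group 13): the stated order agrees with the simple trend.
(B) Se (period 4, group 16) vs Pb (period 6, group 14): the stated order agrees with the simple trend.
(C) S (period 3, group 16) vs O (period 2, group 16): the stated order contradicts the simple trend.
(D) As (period 4, group 15) vs Sr (period 5, group 2): the stated order agrees with the simple trend.
The exception is (C): the compact 2p subshell of O repels the added electron more than S's larger 3p does.

(C)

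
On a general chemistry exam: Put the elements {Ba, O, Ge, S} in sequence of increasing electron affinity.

Ba < Ge < O < S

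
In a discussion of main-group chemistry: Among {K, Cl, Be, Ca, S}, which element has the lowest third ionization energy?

S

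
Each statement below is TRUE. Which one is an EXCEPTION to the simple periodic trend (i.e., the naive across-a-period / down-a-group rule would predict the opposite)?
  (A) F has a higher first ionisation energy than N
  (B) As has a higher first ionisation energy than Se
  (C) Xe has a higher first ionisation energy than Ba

(B)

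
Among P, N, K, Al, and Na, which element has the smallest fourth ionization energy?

After 3 electrons have been removed, what remains? P³⁺ still has 2 valence electrons; N³⁺ still has 2 valence electrons; K³⁺ is already 2 electrons into the core; Al³⁺ is the bare [Ne] core; Na³⁺ is already 2 electrons into the core.
Usually core removal costs more than valence removal, but here the competition is close: a tightly held n=2 valence electron can cost more to remove than an n=3 core electron, so the actual values have to decide it.
Valence configurations: P³⁺ [Ne]3s², N³⁺ [He]2s².
Approximate IE_4 values (kJ/mol): P 4964, N 7475, K 5877, Al 11577, Na 9543.
Hence IE_4: P < K < N < Na < Al.

P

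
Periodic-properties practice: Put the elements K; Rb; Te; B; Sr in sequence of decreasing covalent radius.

Radius decreases left→right (rising Z_eff, same n) and increases top→bottom (higher n).
Neither a single period nor a single group — weigh both effects.
Te > B: period and group pull opposite ways; the down-group shift dominates (136 vs 85 pm).
Sr > Te: both are in period 5; the period trend gives Sr the larger value.
K > Sr: period and group pull opposite ways; the across-period shift dominates (196 vs 185 pm).
Rb > K: Rb sits below K in group 1, so the down-group effect alone puts Rb larger.
Approximate values (pm): B 85, K 196, Rb 210, Sr 185, Te 136.
So from largest to smallest: Rb > K > Sr > Te > B.

Rb > K > Sr > Te > B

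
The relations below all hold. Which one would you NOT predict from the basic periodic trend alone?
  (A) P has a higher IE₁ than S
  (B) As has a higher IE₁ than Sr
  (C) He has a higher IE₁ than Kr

(A)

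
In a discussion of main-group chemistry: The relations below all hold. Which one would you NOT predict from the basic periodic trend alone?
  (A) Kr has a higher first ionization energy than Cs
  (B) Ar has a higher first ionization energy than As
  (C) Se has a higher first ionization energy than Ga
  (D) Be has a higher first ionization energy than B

(D)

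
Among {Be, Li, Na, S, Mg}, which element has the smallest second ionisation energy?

After 1 electron has been removed, what remains? Be⁺ still has 1 valence electron; Li⁺ is the bare [He] core; Na⁺ is the bare [Ne] core; S⁺ still has 5 valence electrons; Mg⁺ still has 1 valence electron.
Pulling an electron out of a noble-gas core costs far more than removing a remaining valence electron, so Na and Li sit at the high end of IE_2.
Valence configurations: Be⁺ [He]2s¹, S⁺ [Ne]3s²3p³, Mg⁺ [Ne]3s¹.
Tabulated IE_2 (kJ/mol): Be 1757, Li 7298, Na 4562, S 2252, Mg 1451.
Overall IE_2 order: Mg < Be < S < Na < Li.

Mg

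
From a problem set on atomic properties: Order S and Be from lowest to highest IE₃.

IE_3 is the cost of taking one more electron from the +2 cation: S²⁺ still has 4 valence electrons; Be²⁺ is the bare [He] core.
Core electrons are held far more tightly than valence electrons, so Be tops the IE_3 order.
Approximate IE_3 values (kJ/mol): S 3357, Be 14849.
Hence IE_3: S < Be.

S < Be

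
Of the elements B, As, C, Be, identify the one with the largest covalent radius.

As

Across a period the added protons contract the valence shell; down a group each new principal shell makes the atom larger.
These span different periods and groups, so the two trends combine.
B > C: B lies to the left of C in period 2, so the across-period effect alone puts B larger.
Be > B: both are in period 2; the period trend gives Be the larger value.
As > Be: the two effects oppose for this pair; the down-group effect wins (121 vs 102 pm).
Approximate values (pm): Be 102, B 85, C 75, As 121.
The largest covalent radius among these belongs to As.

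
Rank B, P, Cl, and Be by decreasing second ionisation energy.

Consider each +1 ion: B⁺ still has 2 valence electrons; P⁺ still has 4 valence electrons; Cl⁺ still has 6 valence electrons; Be⁺ still has 1 valence electron.
All are still removing valence electrons, so compare the +1 ions as you would atoms: IE_2 generally rises across a period (higher Z_eff) and falls down a group (larger shell), subject to the usual subshell exceptions.
Valence configurations: B⁺ [He]2s², P⁺ [Ne]3s²3p², Cl⁺ [Ne]3s²3p⁴, Be⁺ [He]2s¹.
The numbers (kJ/mol): B 2427, P 1907, Cl 2298, Be 1757.
So the second ionization energies run Be < P < Cl < B.

B > Cl > P > Be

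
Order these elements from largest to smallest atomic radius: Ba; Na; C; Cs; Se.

C is in period 2, group 14; Na is in period 3, group 1; Se is in period 4, group 16; Cs is in period 6, group 1; Ba is in period 6, group 2.
Radius decreases left→right (rising Z_eff, same n) and increases top→bottom (higher n).
These span different periods and groups, so the two trends combine.
Se > C: the two effects oppose for this pair; the down-group effect wins (116 vs 75 pm).
Na > Se: period and group pull opposite ways; the across-period shift dominates (155 vs 116 pm).
Ba > Na: the two effects oppose for this pair; the down-group effect wins (196 vs 155 pm).
Cs > Ba: both are in period 6; the period trend gives Cs the larger value.
Tabulated atomic radius (pm): C 75, Na 155, Se 116, Cs 232, Ba 196.
So from largest to smallest: Cs > Ba > Na > Se > C.

Cs, Ba, Na, Se, C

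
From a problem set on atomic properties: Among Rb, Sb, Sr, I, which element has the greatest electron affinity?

Rb is in period 5, group 1; Sr is in period 5, group 2; Sb is in period 5, group 15; I is in period 5, group 17.
EA tends to increase across a period and decrease down a group, though the pattern is less regular than for IE or radius.
All lie in period 5; the across-period trend (electron affinity increases left to right) applies, with the exception below.
Note the exception: Rb has a higher electron affinity than Sr, contrary to the simple trend — adding an electron to Sr (ns²) has to open a new, higher-energy np subshell, which is unfavourable.
Approximate values (kJ/mol): Rb 47, Sr 5, Sb 103, I 295.
The greatest electron affinity among these belongs to I.

I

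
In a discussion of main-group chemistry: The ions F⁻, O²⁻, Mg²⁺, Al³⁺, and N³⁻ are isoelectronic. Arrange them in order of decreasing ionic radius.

All of these have 10 electrons, so size is governed by nuclear charge alone: the more protons, the stronger the pull on the same electron cloud, and the smaller the ion.
Nuclear charges: Al³⁺ (Z=13), Mg²⁺ (Z=12), F⁻ (Z=9), O²⁻ (Z=8), N³⁻ (Z=7).
Largest to smallest: N³⁻ > O²⁻ > F⁻ > Mg²⁺ > Al³⁺.

N³⁻ > O²⁻ > F⁻ > Mg²⁺ > Al³⁺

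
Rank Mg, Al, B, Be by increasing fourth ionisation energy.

Mg < Al < Be < B

IE_4 is the cost of taking one more electron from the +3 cation: Mg³⁺ is already 1 electron into the core; Al³⁺ is the bare [Ne] core; B³⁺ is the bare [He] core; Be³⁺ is already 1 electron into the core.
All of these are removing an electron from a noble-gas core or deeper; the smaller core (lower principal quantum number) is held far more tightly, and within a period the higher nuclear charge binds the same core more tightly.
The numbers (kJ/mol): Mg 10543, Al 11577, B 25026, Be 21007.
Hence IE_4: Mg < Al < Be < B.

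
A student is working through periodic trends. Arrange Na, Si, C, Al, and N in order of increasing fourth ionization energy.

IE_4 is the cost of taking one more electron from the +3 cation: Na³⁺ is already 2 electrons into the core; Si³⁺ still has 1 valence electron; C³⁺ still has 1 valence electron; Al³⁺ is the bare [Ne] core; N³⁺ still has 2 valence electrons.
Breaking into a closed-shell core is much more expensive than removing a leftover valence electron — Na and Al have the largest IE_4 here.
Valence configurations: Si³⁺ [Ne]3s¹, C³⁺ [He]2s¹, N³⁺ [He]2s².
The numbers (kJ/mol): Na 9543, Si 4356, C 6223, Al 11577, N 7475.
Overall IE_4 order: Si < C < N < Na < Al.

Si < C < N < Na < Al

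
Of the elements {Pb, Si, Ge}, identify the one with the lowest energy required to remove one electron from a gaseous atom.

Pb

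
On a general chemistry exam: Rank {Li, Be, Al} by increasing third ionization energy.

Al < Li < Be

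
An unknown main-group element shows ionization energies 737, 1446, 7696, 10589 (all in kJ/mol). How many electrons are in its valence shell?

2

Look for the largest jump between consecutive ionization energies: IE3/IE2 ≈ 5.3, far larger than any earlier ratio.
That jump marks the point where a core electron is being removed. So the atom has 2 valence electrons.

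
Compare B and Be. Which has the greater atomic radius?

Be

Be is in period 2, group 2; B is in period 2, group 13.
Moving right in a period, electrons are added to the same shell under a stronger nuclear pull, so atoms get smaller; moving down, a new shell is opened and atoms get larger.
All lie in period 2, so atomic radius increases right to left.
So Be has the greater atomic radius (Be > B).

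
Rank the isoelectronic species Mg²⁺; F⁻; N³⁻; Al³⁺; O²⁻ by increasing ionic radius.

All of these have 10 electrons, so size is governed by nuclear charge alone: the more protons, the stronger the pull on the same electron cloud, and the smaller the ion.
Nuclear charges: Al³⁺ (Z=13), Mg²⁺ (Z=12), F⁻ (Z=9), O²⁻ (Z=8), N³⁻ (Z=7).
Smallest to largest: Al³⁺ < Mg²⁺ < F⁻ < O²⁻ < N³⁻.

Al³⁺, Mg²⁺, F⁻, O²⁻, N³⁻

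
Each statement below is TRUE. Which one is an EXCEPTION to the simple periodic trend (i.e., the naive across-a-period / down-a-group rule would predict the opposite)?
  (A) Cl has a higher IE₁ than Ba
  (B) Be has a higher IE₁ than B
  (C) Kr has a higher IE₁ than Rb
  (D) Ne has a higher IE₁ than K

The general trend: IE₁ increases across a period and decreases down a group.
(A) Cl (period 3, group 17) vs Ba (period 6, group 2): the stated order agrees with the simple trend.
(B) Be (period 2, group 2) vs B (period 2, group 13): the stated order contradicts the simple trend.
(C) Kr (period 4, group 18) vs Rb (period 5, group 1): the stated order agrees with the simple trend.
(D) Ne (period 2, group 18) vs K (period 4, group 1): the stated order agrees with the simple trend.
The exception is (B): removing B's lone 2p electron is easier than breaking Be's filled 2s².

(B)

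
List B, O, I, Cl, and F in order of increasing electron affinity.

B is in period 2, group 13; O is in period 2, group 16; F is in period 2, group 17; Cl is in period 3, group 17; I is in period 5, group 17.
EA tends to increase across a period and decrease down a group, though the pattern is less regular than for IE or radius.
Here both period and group differ, so the two effects have to be weighed against each other.
O > B: O lies to the right of B in period 2, so the across-period effect alone puts O higher.
I > O: the two effects oppose for this pair; the across-period effect wins (295 vs 141 kJ/mol).
F > I: they share group 17; the group trend gives F the larger value.
Cl > F: this pair runs against the simple trend — see the exception note.
Note the exception: Cl has a higher electron affinity than F, contrary to the simple trend — F's small 2p subshell makes the incoming electron feel strong e⁻–e⁻ repulsion, so Cl actually releases more energy on gaining an electron.
For reference (kJ/mol): B 27, O 141, F 328, Cl 349, I 295.
So from lowest to highest: B < O < I < F < Cl.

B, O, I, F, Cl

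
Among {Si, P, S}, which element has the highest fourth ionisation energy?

The fourth ionization energy removes an electron from the +3 ion. For each element: Si³⁺ still has 1 valence electron; P³⁺ still has 2 valence electrons; S³⁺ still has 3 valence electrons.
All are still removing valence electrons, so compare the +3 ions as you would atoms: IE_4 generally rises across a period (higher Z_eff) and falls down a group (larger shell), subject to the usual subshell exceptions.
Valence configurations: Si³⁺ [Ne]3s¹, P³⁺ [Ne]3s², S³⁺ [Ne]3s²3p¹.
S³⁺ loses a lone 3p electron whereas P³⁺ must break into a filled 3s² pair, so IE_4(P) > IE_4(S) even though S has the higher nuclear charge.
Approximate IE_4 values (kJ/mol): Si 4356, P 4964, S 4556.
Putting it together, IE_4: Si < S < P.

P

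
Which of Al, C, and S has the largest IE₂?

C

Consider each +1 ion: Al⁺ still has 2 valence electrons; C⁺ still has 3 valence electrons; S⁺ still has 5 valence electrons.
All are still removing valence electrons, so compare the +1 ions as you would atoms: IE_2 generally rises across a period (higher Z_eff) and falls down a group (larger shell), subject to the usual subshell exceptions.
Valence configurations: Al⁺ [Ne]3s², C⁺ [He]2s²2p¹, S⁺ [Ne]3s²3p³.
Tabulated IE_2 (kJ/mol): Al 1817, C 2353, S 2252.
Putting it together, IE_2: Al < S < C.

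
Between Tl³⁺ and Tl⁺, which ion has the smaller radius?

Both ions have Z = 81 protons, but Tl³⁺ has lost more electrons, so its remaining electrons feel a larger effective nuclear charge per electron and are pulled in more tightly.
Higher positive charge → smaller ion, so Tl⁺ > Tl³⁺.

Tl³⁺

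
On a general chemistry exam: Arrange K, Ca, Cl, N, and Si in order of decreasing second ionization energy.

K > N > Cl > Si > Ca

Consider each +1 ion: K⁺ is the bare [Ar] core; Ca⁺ still has 1 valence electron; Cl⁺ still has 6 valence electrons; N⁺ still has 4 valence electrons; Si⁺ still has 3 valence electrons.
Core electrons are held far more tightly than valence electrons, so K tops the IE_2 order.
Valence configurations: Ca⁺ [Ar]4s¹, Cl⁺ [Ne]3s²3p⁴, N⁺ [He]2s²2p², Si⁺ [Ne]3s²3p¹.
Approximate IE_2 values (kJ/mol): K 3052, Ca 1145, Cl 2298, N 2856, Si 1577.
So the second ionization energies run Ca < Si < Cl < N < K.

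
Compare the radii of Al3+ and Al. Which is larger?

Forming Al3+ removes 3 electrons from Al. Fewer electrons for the same nuclear charge means less shielding and a higher Z_eff on the remaining electrons, and for main-group metals the entire outer shell is lost.
A cation is smaller than its parent atom: Al3+ < Al.

Al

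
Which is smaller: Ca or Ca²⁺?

Ca²⁺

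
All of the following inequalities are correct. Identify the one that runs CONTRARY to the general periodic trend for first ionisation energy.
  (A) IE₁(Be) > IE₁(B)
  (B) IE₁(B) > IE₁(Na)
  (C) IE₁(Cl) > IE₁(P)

The general trend: first ionisation energy increases across a period and decreases down a group.
(A) Be (period 2, group 2) vs B (period 2, group 13): the stated order contradicts the simple trend.
(B) B (period 2, group 13) vs Na (period 3, group 1): the stated order agrees with the simple trend.
(C) Cl (period 3, group 17) vs P (period 3, group 15): the stated order agrees with the simple trend.
The exception is (A): removing B's lone 2p electron is easier than breaking Be's filled 2s².

(A)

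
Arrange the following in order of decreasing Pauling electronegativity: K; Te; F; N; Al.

F > N > Te > Al > K

EN rises left→right (higher Z_eff, smaller atoms) and falls top→bottom (larger, more shielded atoms).
Neither a single period nor a single group — weigh both effects.
Al > K: both effects reinforce here, so Al is clearly the higher of the two.
Te > Al: the two effects oppose for this pair; the across-period effect wins (2.10 vs 1.61).
N > Te: the two effects oppose for this pair; the down-group effect wins (3.04 vs 2.10).
F > N: F lies to the right of N in period 2, so the across-period effect alone puts F higher.
For reference (Pauling): N 3.04, F 3.98, Al 1.61, K 0.82, Te 2.10.
So from highest to lowest: F > N > Te > Al > K.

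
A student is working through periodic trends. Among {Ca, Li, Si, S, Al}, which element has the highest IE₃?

After 2 electrons have been removed, what remains? Ca²⁺ is the bare [Ar] core; Li²⁺ is already 1 electron into the core; Si²⁺ still has 2 valence electrons; S²⁺ still has 4 valence electrons; Al²⁺ still has 1 valence electron.
Breaking into a closed-shell core is much more expensive than removing a leftover valence electron — Ca and Li have the largest IE_3 here.
Valence configurations: Si²⁺ [Ne]3s², S²⁺ [Ne]3s²3p², Al²⁺ [Ne]3s¹.
Tabulated IE_3 (kJ/mol): Ca 4912, Li 11815, Si 3232, S 3357, Al 2745.
Overall IE_3 order: Al < Si < S < Ca < Li.

Li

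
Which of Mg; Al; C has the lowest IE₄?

IE_4 is the cost of taking one more electron from the +3 cation: Mg³⁺ is already 1 electron into the core; Al³⁺ is the bare [Ne] core; C³⁺ still has 1 valence electron.
Pulling an electron out of a noble-gas core costs far more than removing a remaining valence electron, so Mg and Al sit at the high end of IE_4.
The numbers (kJ/mol): Mg 10543, Al 11577, C 6223.
So the fourth ionization energies run C < Mg < Al.

C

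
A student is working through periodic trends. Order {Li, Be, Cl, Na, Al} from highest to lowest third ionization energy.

After 2 electrons have been removed, what remains? Li²⁺ is already 1 electron into the core; Be²⁺ is the bare [He] core; Cl²⁺ still has 5 valence electrons; Na²⁺ is already 1 electron into the core; Al²⁺ still has 1 valence electron.
Breaking into a closed-shell core is much more expensive than removing a leftover valence electron — Na, Li and Be have the largest IE_3 here.
Valence configurations: Cl²⁺ [Ne]3s²3p³, Al²⁺ [Ne]3s¹.
Approximate IE_3 values (kJ/mol): Li 11815, Be 14849, Cl 3822, Na 6910, Al 2745.
Putting it together, IE_3: Al < Cl < Na < Li < Be.

Be > Li > Na > Cl > Al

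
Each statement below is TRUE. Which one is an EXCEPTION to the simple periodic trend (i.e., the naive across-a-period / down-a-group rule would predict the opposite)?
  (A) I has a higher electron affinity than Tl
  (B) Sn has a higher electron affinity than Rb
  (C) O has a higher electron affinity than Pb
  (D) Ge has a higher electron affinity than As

(D)

The general trend: electron affinity increases across a period and decreases down a group.
(A) I (period 5, group 17) vs Tl (period 6, group 13): the stated order agrees with the simple trend.
(B) Sn (period 5, group 14) vs Rb (period 5, group 1): the stated order agrees with the simple trend.
(C) O (period 2, group 16) vs Pb (period 6, group 14): the stated order agrees with the simple trend.
(D) Ge (period 4, group 14) vs As (period 4, group 15): the stated order contradicts the simple trend.
The exception is (D): adding an electron to As's half-filled 4p³ is unfavourable, so Ge (4p²) has the more exothermic EA.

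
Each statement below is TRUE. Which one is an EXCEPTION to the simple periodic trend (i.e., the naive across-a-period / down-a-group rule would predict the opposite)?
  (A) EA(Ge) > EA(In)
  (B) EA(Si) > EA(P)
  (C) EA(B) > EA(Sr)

(B)

The general trend: electron affinity increases across a period and decreases down a group.
(A) Ge (period 4, group 14) vs In (period 5, group 13): the stated order agrees with the simple trend.
(B) Si (period 3, group 14) vs P (period 3, group 15): the stated order contradicts the simple trend.
(C) B (period 2, group 13) vs Sr (period 5, group 2): the stated order agrees with the simple trend.
The exception is (B): adding an electron to P's half-filled 3p³ is unfavourable, so Si (3p²) has the more exothermic EA.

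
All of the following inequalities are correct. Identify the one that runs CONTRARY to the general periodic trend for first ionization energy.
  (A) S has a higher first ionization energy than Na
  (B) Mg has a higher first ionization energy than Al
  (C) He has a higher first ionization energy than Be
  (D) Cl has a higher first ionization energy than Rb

(B)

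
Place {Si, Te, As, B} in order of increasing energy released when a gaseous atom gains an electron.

Atoms with high Z_eff and room in the valence shell (especially the halogens) have the most exothermic electron affinities.
These sit on a diagonal, where the across-period and down-group effects partly cancel.
As > B: the two effects oppose for this pair; the across-period effect wins (78 vs 27 kJ/mol).
Si > As: the two effects oppose for this pair; the down-group effect wins (134 vs 78 kJ/mol).
Te > Si: the two effects oppose for this pair; the across-period effect wins (190 vs 134 kJ/mol).
For reference (kJ/mol): B 27, Si 134, As 78, Te 190.
So from lowest to highest: B < As < Si < Te.

B < As < Si < Te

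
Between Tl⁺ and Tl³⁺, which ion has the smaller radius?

Tl³⁺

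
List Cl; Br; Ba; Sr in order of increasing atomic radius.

Cl, Br, Sr, Ba

Cl is in period 3, group 17; Br is in period 4, group 17; Sr is in period 5, group 2; Ba is in period 6, group 2.
Radius decreases left→right (rising Z_eff, same n) and increases top→bottom (higher n).
Neither a single period nor a single group — weigh both effects.
Br > Cl: they share group 17; the group trend gives Br the larger value.
Sr > Br: relative to Br, both the across-period and down-group shifts push Sr's atomic radius up.
Ba > Sr: they share group 2; the group trend gives Ba the larger value.
Tabulated atomic radius (pm): Cl 99, Br 114, Sr 185, Ba 196.
So from smallest to largest: Cl < Br < Sr < Ba.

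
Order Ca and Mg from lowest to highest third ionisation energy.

Ca < Mg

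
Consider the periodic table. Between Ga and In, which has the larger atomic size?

In

Radius decreases left→right (rising Z_eff, same n) and increases top→bottom (higher n).
All are in group 13, so atomic radius increases down the group.
So In has the larger atomic size (In > Ga).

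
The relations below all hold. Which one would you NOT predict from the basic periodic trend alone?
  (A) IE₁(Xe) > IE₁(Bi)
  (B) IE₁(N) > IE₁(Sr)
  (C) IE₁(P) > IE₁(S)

The general trend: IE₁ increases across a period and decreases down a group.
(A) Xe (period 5, group 18) vs Bi (period 6, group 15): the stated order agrees with the simple trend.
(B) N (period 2, group 15) vs Sr (period 5, group 2): the stated order agrees with the simple trend.
(C) P (period 3, group 15) vs S (period 3, group 16): the stated order contradicts the simple trend.
The exception is (C): S (3p⁴) ionizes more easily than half-filled P (3p³) because the paired 3p electron in S is pushed out by e⁻–e⁻ repulsion.

(C)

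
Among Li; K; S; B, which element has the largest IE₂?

Li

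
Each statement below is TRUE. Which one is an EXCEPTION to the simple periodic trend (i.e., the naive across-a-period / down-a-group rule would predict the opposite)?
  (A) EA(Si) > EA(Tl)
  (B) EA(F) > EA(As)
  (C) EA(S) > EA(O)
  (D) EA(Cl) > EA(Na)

(C)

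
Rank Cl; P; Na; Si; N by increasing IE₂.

Si, P, Cl, N, Na

After 1 electron has been removed, what remains? Cl⁺ still has 6 valence electrons; P⁺ still has 4 valence electrons; Na⁺ is the bare [Ne] core; Si⁺ still has 3 valence electrons; N⁺ still has 4 valence electrons.
Core electrons are held far more tightly than valence electrons, so Na tops the IE_2 order.
Valence configurations: Cl⁺ [Ne]3s²3p⁴, P⁺ [Ne]3s²3p², Si⁺ [Ne]3s²3p¹, N⁺ [He]2s²2p².
Approximate IE_2 values (kJ/mol): Cl 2298, P 1907, Na 4562, Si 1577, N 2856.
Putting it together, IE_2: Si < P < Cl < N < Na.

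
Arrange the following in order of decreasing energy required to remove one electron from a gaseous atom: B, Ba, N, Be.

IE₁ increases left→right with effective nuclear charge and decreases top→bottom as the valence shell moves farther out.
Here both period and group differ, so the two effects have to be weighed against each other.
B > Ba: relative to Ba, both the across-period and down-group shifts push B's first ionization energy up.
Be > B: this pair runs against the simple trend — see the exception note.
N > Be: both are in period 2; the period trend gives N the larger value.
Note the exception: Be has a higher first ionization energy than B, contrary to the simple trend — removing B's lone 2p electron is easier than breaking Be's filled 2s².
Tabulated first ionization energy (kJ/mol): Be 900, B 801, N 1402, Ba 503.
So from highest to lowest: N > Be > B > Ba.

N > Be > B > Ba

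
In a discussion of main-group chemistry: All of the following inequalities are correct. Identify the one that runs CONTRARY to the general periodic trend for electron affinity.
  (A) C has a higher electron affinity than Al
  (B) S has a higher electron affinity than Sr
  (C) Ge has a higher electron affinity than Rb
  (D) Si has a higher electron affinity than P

The general trend: electron affinity increases across a period and decreases down a group.
(A) C (period 2, group 14) vs Al (period 3, group 13): the stated order agrees with the simple trend.
(B) S (period 3, group 16) vs Sr (period 5, group 2): the stated order agrees with the simple trend.
(C) Ge (period 4, group 14) vs Rb (period 5, group 1): the stated order agrees with the simple trend.
(D) Si (period 3, group 14) vs P (period 3, group 15): the stated order contradicts the simple trend.
The exception is (D): adding an electron to P's half-filled 3p³ is unfavourable, so Si (3p²) has the more exothermic EA.

(D)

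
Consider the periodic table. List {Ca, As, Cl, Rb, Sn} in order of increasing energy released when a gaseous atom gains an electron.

Ca < Rb < As < Sn < Cl

Cl is in period 3, group 17; Ca is in period 4, group 2; As is in period 4, group 15; Rb is in period 5, group 1; Sn is in period 5, group 14.
Adding an electron releases more energy for atoms nearer the top right (short of the noble gases).
These span different periods and groups, so the two trends combine.
Rb > Ca: this pair runs against the simple trend — see the exception note.
As > Rb: relative to Rb, both the across-period and down-group shifts push As's electron affinity up.
Sn > As: this pair runs against the simple trend — see the exception note.
Cl > Sn: both effects reinforce here, so Cl is clearly the higher of the two.
Note the exception: Rb has a higher electron affinity than Ca, contrary to the simple trend — adding an electron to Ca (ns²) has to open a new, higher-energy np subshell, which is unfavourable.
Note the exception: Sn has a higher electron affinity than As, contrary to the simple trend — adding an electron to As's half-filled np³ subshell costs electron-pairing energy.
Tabulated electron affinity (kJ/mol): Cl 349, Ca 2, As 78, Rb 47, Sn 107.
So from lowest to highest: Ca < Rb < As < Sn < Cl.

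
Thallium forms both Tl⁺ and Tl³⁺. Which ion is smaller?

Tl³⁺

Both ions have Z = 81 protons, but Tl³⁺ has lost more electrons, so its remaining electrons feel a larger effective nuclear charge per electron and are pulled in more tightly.
Higher positive charge → smaller ion, so Tl⁺ > Tl³⁺.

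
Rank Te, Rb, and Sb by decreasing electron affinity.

Rb is in period 5, group 1; Sb is in period 5, group 15; Te is in period 5, group 16.
EA tends to increase across a period and decrease down a group, though the pattern is less regular than for IE or radius.
All lie in period 5, so electron affinity increases left to right.
So from highest to lowest: Te > Sb > Rb.

Te, Sb, Rb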